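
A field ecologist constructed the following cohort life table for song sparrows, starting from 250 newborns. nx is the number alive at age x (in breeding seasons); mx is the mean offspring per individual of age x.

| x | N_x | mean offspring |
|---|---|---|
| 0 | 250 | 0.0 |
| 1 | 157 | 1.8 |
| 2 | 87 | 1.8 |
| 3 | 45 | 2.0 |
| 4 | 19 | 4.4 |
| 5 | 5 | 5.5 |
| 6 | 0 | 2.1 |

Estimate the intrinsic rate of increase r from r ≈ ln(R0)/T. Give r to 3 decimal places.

lx = nx/n0 = nx/250: 1, 0.628, 0.348, 0.18, 0.076, 0.02, 0
R0 = Σ lx·mx = 0 + 1.1304 + 0.6264 + 0.36 + 0.3344 + 0.11 + 0 = 2.5612
Σ x·lx·mx = 5.3508; T = 5.3508/2.5612 = 2.08918…
r ≈ ln(R0)/T = ln(2.5612)/2.08918… = 0.45017… → 0.450

0.450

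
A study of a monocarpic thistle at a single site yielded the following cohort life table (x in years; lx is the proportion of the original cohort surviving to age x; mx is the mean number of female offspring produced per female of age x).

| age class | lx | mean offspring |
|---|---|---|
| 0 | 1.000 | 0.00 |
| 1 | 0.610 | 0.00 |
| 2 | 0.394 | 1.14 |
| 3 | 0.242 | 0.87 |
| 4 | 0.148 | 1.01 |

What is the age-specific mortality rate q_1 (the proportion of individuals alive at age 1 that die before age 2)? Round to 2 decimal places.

q_1 = (l_1 − l_2) / l_1 = (0.61 − 0.394) / 0.61
     = 0.216 / 0.61 = 0.354098… → 0.35

0.35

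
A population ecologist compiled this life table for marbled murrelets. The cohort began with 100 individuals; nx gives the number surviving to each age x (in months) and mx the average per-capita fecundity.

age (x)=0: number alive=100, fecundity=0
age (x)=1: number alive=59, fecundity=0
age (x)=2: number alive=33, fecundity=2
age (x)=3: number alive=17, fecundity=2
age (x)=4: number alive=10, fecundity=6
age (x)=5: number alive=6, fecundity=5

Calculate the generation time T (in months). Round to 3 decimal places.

lx = nx/n0 = nx/100: 1, 0.59, 0.33, 0.17, 0.1, 0.06
lx·mx: 0, 0, 0.66, 0.34, 0.6, 0.3 → R0 = 1.9
x·lx·mx: 0, 0, 1.32, 1.02, 2.4, 1.5 → Σ = 6.24
T = 6.24 / 1.9 = 3.284211… → 3.284

3.284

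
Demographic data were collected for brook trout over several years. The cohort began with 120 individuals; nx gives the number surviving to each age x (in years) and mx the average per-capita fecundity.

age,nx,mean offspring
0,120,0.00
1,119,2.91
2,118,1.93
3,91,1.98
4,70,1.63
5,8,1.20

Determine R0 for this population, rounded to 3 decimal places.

lx = nx/n0 = nx/120: 1, 0.99167…, 0.98333…, 0.75833…, 0.58333…, 0.06667…
lx·mx by age: 0, 2.88575…, 1.897833…, 1.5015…, 0.950833…, 0.08…
R0 = Σ lx·mx = 7.315917… → 7.316

7.316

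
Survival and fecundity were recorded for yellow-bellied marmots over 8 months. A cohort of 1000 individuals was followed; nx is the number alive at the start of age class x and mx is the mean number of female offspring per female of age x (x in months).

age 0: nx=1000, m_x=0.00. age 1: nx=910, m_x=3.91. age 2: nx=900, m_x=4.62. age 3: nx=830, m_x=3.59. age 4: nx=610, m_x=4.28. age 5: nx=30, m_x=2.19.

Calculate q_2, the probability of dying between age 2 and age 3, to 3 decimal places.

0.078

lx = nx/n0 = nx/1000: 1, 0.91, 0.9, 0.83, 0.61, 0.03
q_2 = (l_2 − l_3) / l_2 = (0.9 − 0.83) / 0.9
     = 0.07 / 0.9 = 0.077778… → 0.078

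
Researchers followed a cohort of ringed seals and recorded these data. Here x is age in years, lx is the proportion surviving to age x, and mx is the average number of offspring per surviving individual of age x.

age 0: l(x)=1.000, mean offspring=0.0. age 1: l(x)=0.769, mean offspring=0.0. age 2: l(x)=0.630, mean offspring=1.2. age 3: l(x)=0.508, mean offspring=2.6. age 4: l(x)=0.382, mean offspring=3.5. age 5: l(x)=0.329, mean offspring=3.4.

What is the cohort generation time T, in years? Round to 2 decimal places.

lx·mx: 0, 0, 0.756, 1.3208, 1.337, 1.1186 → R0 = 4.5324
x·lx·mx: 0, 0, 1.512, 3.9624, 5.348, 5.593 → Σ = 16.4154
T = 16.4154 / 4.5324 = 3.62179… → 3.62

3.62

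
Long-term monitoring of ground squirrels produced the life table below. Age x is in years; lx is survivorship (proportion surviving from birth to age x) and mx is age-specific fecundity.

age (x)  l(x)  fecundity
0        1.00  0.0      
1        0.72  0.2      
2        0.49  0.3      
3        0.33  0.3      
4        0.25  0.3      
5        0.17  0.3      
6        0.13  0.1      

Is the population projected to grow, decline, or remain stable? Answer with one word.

declining

R0 = Σ lx·mx = 0 + 0.144 + 0.147 + 0.099 + 0.075 + 0.051 + 0.013 = 0.529
R0 < 1, so the population is declining.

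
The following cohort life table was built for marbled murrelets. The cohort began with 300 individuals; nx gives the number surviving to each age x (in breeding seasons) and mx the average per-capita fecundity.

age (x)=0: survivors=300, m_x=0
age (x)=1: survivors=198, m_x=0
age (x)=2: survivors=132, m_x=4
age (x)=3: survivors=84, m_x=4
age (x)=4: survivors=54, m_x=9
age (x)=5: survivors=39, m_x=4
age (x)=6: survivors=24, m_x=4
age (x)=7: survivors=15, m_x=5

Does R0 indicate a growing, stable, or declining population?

lx = nx/n0 = nx/300: 1, 0.66, 0.44, 0.28, 0.18, 0.13, 0.08, 0.05
R0 = Σ lx·mx = 0 + 0 + 1.76 + 1.12 + 1.62 + 0.52 + 0.32 + 0.25 = 5.59
R0 > 1, so the population is growing.

growing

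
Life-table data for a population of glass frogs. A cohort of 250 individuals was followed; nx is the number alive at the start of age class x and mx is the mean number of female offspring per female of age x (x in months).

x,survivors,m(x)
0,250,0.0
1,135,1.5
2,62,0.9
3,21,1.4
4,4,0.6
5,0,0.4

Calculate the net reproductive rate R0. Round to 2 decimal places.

lx = nx/n0 = nx/250: 1, 0.54, 0.248, 0.084, 0.016, 0
lx·mx by age: 0, 0.81, 0.2232, 0.1176, 0.0096, 0
R0 = Σ lx·mx = 1.1604 → 1.16

1.16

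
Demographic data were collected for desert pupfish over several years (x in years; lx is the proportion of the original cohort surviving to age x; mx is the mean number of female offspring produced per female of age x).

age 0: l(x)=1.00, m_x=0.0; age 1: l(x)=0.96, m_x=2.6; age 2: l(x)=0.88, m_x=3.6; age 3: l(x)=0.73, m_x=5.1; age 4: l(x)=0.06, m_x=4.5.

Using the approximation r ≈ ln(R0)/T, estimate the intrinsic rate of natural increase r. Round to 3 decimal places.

1.039

R0 = Σ lx·mx = 0 + 2.496 + 3.168 + 3.723 + 0.27 = 9.657
Σ x·lx·mx = 21.081; T = 21.081/9.657 = 2.18298…
r ≈ ln(R0)/T = ln(9.657)/2.18298… = 1.0388… → 1.039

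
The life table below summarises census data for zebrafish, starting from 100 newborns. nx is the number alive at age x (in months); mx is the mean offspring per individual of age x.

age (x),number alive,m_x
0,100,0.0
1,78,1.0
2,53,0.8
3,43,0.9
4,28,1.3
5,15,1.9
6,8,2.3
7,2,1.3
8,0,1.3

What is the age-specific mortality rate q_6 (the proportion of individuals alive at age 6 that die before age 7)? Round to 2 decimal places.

0.75

lx = nx/n0 = nx/100: 1, 0.78, 0.53, 0.43, 0.28, 0.15, 0.08, 0.02, 0
q_6 = (l_6 − l_7) / l_6 = (0.08 − 0.02) / 0.08
     = 0.06 / 0.08 = 0.75 → 0.75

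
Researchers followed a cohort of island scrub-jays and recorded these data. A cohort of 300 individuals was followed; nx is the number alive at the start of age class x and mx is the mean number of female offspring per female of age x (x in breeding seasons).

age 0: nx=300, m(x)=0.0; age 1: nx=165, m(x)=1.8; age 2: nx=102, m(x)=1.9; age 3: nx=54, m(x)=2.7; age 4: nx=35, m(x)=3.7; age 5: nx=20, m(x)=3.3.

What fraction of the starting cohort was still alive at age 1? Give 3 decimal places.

0.550

l_1 = n_1/n_0 = 165/300 = 0.55 → 0.550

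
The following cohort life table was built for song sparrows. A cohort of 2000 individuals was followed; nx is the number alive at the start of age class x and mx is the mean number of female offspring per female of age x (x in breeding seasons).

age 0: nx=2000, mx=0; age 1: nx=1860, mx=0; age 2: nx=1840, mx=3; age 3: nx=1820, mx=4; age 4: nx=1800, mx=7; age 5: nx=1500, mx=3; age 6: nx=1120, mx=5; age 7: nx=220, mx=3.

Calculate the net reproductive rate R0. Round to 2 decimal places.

18.08

lx = nx/n0 = nx/2000: 1, 0.93, 0.92, 0.91, 0.9, 0.75, 0.56, 0.11
lx·mx by age: 0, 0, 2.76, 3.64, 6.3, 2.25, 2.8, 0.33
R0 = Σ lx·mx = 18.08 → 18.08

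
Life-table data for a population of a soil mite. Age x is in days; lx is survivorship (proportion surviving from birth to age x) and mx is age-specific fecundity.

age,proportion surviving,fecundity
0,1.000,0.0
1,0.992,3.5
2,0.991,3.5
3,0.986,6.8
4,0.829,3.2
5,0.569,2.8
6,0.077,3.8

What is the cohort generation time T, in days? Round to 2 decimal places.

2.80

lx·mx: 0, 3.472, 3.4685, 6.7048, 2.6528, 1.5932, 0.2926 → R0 = 18.1839
x·lx·mx: 0, 3.472, 6.937, 20.1144, 10.6112, 7.966, 1.7556 → Σ = 50.8562
T = 50.8562 / 18.1839 = 2.796771… → 2.80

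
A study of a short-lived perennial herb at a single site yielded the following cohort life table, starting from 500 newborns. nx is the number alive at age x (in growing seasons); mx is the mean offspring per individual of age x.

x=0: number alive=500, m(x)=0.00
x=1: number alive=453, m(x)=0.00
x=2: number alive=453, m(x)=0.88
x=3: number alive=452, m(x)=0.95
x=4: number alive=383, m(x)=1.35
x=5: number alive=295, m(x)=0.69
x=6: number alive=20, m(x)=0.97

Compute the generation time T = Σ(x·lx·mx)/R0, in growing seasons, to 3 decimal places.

3.372

lx = nx/n0 = nx/500: 1, 0.906, 0.906, 0.904, 0.766, 0.59, 0.04
lx·mx: 0, 0, 0.79728, 0.8588, 1.0341, 0.4071, 0.0388 → R0 = 3.13608
x·lx·mx: 0, 0, 1.59456, 2.5764, 4.1364, 2.0355, 0.2328 → Σ = 10.57566
T = 10.57566 / 3.13608 = 3.372255… → 3.372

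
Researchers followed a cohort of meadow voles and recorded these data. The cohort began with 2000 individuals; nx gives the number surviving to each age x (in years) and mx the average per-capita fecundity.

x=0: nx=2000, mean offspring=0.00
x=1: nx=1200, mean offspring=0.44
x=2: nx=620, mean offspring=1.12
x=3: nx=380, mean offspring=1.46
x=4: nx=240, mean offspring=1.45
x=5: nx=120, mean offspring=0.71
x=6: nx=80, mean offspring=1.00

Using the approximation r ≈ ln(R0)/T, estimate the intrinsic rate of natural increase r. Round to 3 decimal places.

lx = nx/n0 = nx/2000: 1, 0.6, 0.31, 0.19, 0.12, 0.06, 0.04
R0 = Σ lx·mx = 0 + 0.264 + 0.3472 + 0.2774 + 0.174 + 0.0426 + 0.04 = 1.1452
Σ x·lx·mx = 2.9396; T = 2.9396/1.1452 = 2.56689…
r ≈ ln(R0)/T = ln(1.1452)/2.56689… = 0.05282… → 0.053

0.053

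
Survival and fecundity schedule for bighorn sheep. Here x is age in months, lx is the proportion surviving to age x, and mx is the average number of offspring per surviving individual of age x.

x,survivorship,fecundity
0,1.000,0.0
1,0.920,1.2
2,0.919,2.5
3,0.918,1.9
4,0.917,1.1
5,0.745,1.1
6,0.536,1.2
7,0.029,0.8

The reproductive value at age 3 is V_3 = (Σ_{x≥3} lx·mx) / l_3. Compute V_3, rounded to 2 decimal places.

lx·mx for x ≥ 3: 1.7442, 1.0087, 0.8195, 0.6432, 0.0232 → sum = 4.2388
V_3 = 4.2388 / l_3 = 4.2388 / 0.918 = 4.617429… → 4.62

4.62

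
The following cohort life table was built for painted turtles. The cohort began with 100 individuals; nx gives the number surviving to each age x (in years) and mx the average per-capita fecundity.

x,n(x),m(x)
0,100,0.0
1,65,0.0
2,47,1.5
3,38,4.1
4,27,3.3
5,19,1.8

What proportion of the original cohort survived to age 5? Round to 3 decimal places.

l_5 = n_5/n_0 = 19/100 = 0.19 → 0.190

0.190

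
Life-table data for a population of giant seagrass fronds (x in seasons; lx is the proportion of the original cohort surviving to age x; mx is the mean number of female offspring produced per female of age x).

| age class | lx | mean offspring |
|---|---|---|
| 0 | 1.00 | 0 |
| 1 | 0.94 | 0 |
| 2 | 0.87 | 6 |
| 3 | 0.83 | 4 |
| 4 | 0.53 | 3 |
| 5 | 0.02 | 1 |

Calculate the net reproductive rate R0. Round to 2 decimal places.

lx·mx by age: 0, 0, 5.22, 3.32, 1.59, 0.02
R0 = Σ lx·mx = 10.15 → 10.15

10.15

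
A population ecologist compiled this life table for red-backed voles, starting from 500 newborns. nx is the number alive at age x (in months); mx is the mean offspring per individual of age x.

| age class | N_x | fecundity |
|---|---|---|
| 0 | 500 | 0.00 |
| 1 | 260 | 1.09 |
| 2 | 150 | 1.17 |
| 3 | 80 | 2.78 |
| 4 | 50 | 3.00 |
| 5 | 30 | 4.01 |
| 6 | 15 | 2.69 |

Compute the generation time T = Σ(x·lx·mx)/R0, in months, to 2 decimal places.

2.77

lx = nx/n0 = nx/500: 1, 0.52, 0.3, 0.16, 0.1, 0.06, 0.03
lx·mx: 0, 0.5668, 0.351, 0.4448, 0.3, 0.2406, 0.0807 → R0 = 1.9839
x·lx·mx: 0, 0.5668, 0.702, 1.3344, 1.2, 1.203, 0.4842 → Σ = 5.4904
T = 5.4904 / 1.9839 = 2.767478… → 2.77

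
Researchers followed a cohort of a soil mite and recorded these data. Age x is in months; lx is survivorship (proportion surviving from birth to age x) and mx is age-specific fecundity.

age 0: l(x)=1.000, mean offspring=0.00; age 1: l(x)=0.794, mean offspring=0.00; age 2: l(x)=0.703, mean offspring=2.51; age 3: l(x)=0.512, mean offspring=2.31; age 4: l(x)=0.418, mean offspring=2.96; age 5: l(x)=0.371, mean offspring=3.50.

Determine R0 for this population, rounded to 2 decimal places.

lx·mx by age: 0, 0, 1.76453, 1.18272, 1.23728, 1.2985
R0 = Σ lx·mx = 5.48303 → 5.48

5.48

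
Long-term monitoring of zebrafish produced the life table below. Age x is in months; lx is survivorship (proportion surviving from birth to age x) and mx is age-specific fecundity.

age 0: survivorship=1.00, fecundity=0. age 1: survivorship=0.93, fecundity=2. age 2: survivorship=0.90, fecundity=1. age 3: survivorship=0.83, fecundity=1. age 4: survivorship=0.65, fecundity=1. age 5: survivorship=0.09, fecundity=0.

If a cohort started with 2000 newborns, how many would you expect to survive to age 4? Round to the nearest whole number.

Expected survivors = N0 · l_4 = 2000 × 0.65 = 1300 → 1300

1300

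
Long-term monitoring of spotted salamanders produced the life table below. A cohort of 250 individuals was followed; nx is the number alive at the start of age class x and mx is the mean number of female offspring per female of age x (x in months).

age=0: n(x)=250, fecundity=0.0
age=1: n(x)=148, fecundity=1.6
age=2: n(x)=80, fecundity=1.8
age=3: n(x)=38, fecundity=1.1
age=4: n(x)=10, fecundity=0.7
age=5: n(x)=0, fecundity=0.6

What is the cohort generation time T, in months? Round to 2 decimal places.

lx = nx/n0 = nx/250: 1, 0.592, 0.32, 0.152, 0.04, 0
lx·mx: 0, 0.9472, 0.576, 0.1672, 0.028, 0 → R0 = 1.7184
x·lx·mx: 0, 0.9472, 1.152, 0.5016, 0.112, 0 → Σ = 2.7128
T = 2.7128 / 1.7184 = 1.578678… → 1.58

1.58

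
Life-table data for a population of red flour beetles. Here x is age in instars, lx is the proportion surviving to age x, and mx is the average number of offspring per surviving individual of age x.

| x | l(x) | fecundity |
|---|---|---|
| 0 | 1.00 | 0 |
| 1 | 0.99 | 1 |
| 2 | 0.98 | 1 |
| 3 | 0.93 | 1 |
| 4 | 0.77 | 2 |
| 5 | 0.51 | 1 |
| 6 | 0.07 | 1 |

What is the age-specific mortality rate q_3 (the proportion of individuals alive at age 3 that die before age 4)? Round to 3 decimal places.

0.172

q_3 = (l_3 − l_4) / l_3 = (0.93 − 0.77) / 0.93
     = 0.16 / 0.93 = 0.172043… → 0.172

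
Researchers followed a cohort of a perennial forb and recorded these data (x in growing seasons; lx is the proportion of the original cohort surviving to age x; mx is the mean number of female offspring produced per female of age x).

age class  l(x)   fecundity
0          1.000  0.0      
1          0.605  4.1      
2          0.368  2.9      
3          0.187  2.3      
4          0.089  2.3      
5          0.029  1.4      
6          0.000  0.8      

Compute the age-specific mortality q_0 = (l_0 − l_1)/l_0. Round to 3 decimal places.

q_0 = (l_0 − l_1) / l_0 = (1 − 0.605) / 1
     = 0.395 / 1 = 0.395 → 0.395

0.395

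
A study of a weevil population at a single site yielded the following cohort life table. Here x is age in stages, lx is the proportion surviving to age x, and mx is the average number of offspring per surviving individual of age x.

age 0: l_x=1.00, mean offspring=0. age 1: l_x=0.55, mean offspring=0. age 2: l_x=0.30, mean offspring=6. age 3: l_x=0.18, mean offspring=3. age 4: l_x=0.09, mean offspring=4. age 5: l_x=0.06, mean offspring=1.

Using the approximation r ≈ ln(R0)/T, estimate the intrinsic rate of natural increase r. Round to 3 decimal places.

R0 = Σ lx·mx = 0 + 0 + 1.8 + 0.54 + 0.36 + 0.06 = 2.76
Σ x·lx·mx = 6.96; T = 6.96/2.76 = 2.52174…
r ≈ ln(R0)/T = ln(2.76)/2.52174… = 0.40259… → 0.403

0.403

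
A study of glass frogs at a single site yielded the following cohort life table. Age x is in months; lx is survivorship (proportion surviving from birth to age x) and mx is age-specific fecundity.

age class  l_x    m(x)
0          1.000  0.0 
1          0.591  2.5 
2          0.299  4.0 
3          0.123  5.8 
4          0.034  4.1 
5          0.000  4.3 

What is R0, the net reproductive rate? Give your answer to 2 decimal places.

lx·mx by age: 0, 1.4775, 1.196, 0.7134, 0.1394, 0
R0 = Σ lx·mx = 3.5263 → 3.53

3.53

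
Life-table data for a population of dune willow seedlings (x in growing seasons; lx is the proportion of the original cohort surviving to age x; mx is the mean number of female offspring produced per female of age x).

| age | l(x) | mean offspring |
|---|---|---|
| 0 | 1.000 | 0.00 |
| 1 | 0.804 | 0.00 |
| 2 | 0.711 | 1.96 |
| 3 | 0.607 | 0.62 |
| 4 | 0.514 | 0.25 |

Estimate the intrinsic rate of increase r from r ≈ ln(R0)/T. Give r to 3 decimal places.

0.275

R0 = Σ lx·mx = 0 + 0 + 1.39356 + 0.37634 + 0.1285 = 1.8984
Σ x·lx·mx = 4.43014; T = 4.43014/1.8984 = 2.33362…
r ≈ ln(R0)/T = ln(1.8984)/2.33362… = 0.27469… → 0.275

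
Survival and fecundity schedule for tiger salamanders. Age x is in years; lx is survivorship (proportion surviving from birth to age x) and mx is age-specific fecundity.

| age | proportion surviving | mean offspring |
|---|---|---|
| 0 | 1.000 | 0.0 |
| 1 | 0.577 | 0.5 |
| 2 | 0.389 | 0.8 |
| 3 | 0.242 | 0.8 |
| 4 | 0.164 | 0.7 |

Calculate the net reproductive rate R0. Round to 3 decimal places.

lx·mx by age: 0, 0.2885, 0.3112, 0.1936, 0.1148
R0 = Σ lx·mx = 0.9081 → 0.908

0.908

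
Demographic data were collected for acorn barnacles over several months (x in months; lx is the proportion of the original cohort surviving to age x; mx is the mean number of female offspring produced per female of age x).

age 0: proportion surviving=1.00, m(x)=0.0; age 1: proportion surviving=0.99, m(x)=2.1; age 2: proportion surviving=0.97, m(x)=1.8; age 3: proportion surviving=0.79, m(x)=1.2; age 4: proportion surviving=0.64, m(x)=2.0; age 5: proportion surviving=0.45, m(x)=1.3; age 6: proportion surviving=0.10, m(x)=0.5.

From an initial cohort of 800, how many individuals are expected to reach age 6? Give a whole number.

80

Expected survivors = N0 · l_6 = 800 × 0.10 = 80 → 80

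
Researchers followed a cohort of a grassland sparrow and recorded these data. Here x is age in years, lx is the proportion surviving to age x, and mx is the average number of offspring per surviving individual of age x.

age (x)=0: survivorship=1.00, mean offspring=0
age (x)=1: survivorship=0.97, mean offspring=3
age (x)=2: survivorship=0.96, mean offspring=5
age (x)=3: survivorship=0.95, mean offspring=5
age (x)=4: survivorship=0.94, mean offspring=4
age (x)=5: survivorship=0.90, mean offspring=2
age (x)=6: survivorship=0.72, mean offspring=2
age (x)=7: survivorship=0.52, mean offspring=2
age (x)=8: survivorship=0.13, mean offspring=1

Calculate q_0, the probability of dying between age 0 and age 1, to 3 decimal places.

0.030

q_0 = (l_0 − l_1) / l_0 = (1 − 0.97) / 1
     = 0.03 / 1 = 0.03 → 0.030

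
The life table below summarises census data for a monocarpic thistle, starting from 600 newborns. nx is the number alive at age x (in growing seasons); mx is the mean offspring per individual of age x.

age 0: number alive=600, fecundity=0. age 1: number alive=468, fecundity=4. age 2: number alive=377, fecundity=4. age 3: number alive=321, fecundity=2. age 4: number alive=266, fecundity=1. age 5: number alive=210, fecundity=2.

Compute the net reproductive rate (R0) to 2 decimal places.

7.85

lx = nx/n0 = nx/600: 1, 0.78, 0.62833…, 0.535, 0.44333…, 0.35
lx·mx by age: 0, 3.12, 2.513333…, 1.07, 0.443333…, 0.7
R0 = Σ lx·mx = 7.846667… → 7.85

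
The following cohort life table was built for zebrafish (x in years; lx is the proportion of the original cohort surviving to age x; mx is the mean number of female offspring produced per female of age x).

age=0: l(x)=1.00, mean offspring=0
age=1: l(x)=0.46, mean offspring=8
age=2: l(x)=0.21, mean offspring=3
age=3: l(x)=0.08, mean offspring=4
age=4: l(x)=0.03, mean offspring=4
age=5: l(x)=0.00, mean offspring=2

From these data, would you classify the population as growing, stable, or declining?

R0 = Σ lx·mx = 0 + 3.68 + 0.63 + 0.32 + 0.12 + 0 = 4.75
R0 > 1, so the population is growing.

growing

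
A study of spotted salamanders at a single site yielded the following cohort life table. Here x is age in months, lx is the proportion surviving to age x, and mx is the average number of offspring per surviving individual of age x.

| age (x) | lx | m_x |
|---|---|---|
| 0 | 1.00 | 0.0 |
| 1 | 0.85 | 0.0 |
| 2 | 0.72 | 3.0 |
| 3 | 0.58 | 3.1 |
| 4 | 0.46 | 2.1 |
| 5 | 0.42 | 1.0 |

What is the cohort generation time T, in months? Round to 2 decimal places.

lx·mx: 0, 0, 2.16, 1.798, 0.966, 0.42 → R0 = 5.344
x·lx·mx: 0, 0, 4.32, 5.394, 3.864, 2.1 → Σ = 15.678
T = 15.678 / 5.344 = 2.933757… → 2.93

2.93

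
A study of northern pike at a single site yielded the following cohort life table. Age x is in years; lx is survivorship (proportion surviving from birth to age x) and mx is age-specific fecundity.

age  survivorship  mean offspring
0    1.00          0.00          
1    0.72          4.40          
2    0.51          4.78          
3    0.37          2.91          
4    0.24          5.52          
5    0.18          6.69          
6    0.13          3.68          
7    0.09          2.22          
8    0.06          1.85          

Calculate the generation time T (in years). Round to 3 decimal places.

lx·mx: 0, 3.168, 2.4378, 1.0767, 1.3248, 1.2042, 0.4784, 0.1998, 0.111 → R0 = 10.0007
x·lx·mx: 0, 3.168, 4.8756, 3.2301, 5.2992, 6.021, 2.8704, 1.3986, 0.888 → Σ = 27.7509
T = 27.7509 / 10.0007 = 2.774896… → 2.775

2.775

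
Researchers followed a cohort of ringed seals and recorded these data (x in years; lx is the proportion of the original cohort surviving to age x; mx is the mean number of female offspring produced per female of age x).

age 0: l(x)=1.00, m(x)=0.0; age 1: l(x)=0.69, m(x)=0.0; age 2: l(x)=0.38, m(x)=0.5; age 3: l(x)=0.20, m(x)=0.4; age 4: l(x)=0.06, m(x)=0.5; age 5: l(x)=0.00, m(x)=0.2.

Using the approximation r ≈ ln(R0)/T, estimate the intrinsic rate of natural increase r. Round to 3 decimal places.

R0 = Σ lx·mx = 0 + 0 + 0.19 + 0.08 + 0.03 + 0 = 0.3
Σ x·lx·mx = 0.74; T = 0.74/0.3 = 2.46667…
r ≈ ln(R0)/T = ln(0.3)/2.46667… = -0.4881… → -0.488

-0.488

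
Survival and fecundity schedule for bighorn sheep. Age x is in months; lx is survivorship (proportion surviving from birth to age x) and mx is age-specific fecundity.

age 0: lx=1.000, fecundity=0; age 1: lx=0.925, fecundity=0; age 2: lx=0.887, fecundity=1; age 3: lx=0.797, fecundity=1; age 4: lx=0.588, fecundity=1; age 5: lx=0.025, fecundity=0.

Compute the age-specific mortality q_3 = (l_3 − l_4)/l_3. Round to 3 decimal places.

q_3 = (l_3 − l_4) / l_3 = (0.797 − 0.588) / 0.797
     = 0.209 / 0.797 = 0.262233… → 0.262

0.262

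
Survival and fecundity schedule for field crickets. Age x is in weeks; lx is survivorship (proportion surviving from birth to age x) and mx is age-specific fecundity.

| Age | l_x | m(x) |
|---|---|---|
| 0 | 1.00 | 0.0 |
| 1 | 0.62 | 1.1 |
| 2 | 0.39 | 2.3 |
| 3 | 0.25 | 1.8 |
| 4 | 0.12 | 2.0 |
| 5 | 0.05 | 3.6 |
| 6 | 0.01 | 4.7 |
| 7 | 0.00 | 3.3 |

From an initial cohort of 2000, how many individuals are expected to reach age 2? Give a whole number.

Expected survivors = N0 · l_2 = 2000 × 0.39 = 780 → 780

780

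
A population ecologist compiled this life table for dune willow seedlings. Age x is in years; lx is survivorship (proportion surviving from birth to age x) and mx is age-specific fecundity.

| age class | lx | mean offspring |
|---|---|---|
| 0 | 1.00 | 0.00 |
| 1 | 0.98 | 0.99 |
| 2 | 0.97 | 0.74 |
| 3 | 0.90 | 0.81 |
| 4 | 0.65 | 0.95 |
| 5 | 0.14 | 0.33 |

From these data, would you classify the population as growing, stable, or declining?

R0 = Σ lx·mx = 0 + 0.9702 + 0.7178 + 0.729 + 0.6175 + 0.0462 = 3.0807
R0 > 1, so the population is growing.

growing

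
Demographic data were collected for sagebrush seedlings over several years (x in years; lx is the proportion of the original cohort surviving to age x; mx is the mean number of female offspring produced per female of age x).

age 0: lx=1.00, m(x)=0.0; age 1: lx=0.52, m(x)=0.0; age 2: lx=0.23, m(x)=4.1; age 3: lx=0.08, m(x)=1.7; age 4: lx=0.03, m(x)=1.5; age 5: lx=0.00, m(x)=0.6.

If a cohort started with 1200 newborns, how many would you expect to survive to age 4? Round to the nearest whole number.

36

Expected survivors = N0 · l_4 = 1200 × 0.03 = 36 → 36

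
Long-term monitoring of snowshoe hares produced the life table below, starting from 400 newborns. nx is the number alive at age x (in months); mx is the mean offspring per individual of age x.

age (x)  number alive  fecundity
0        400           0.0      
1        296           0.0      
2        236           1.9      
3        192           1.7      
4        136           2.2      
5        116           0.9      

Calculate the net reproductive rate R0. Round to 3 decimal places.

lx = nx/n0 = nx/400: 1, 0.74, 0.59, 0.48, 0.34, 0.29
lx·mx by age: 0, 0, 1.121, 0.816, 0.748, 0.261
R0 = Σ lx·mx = 2.946 → 2.946

2.946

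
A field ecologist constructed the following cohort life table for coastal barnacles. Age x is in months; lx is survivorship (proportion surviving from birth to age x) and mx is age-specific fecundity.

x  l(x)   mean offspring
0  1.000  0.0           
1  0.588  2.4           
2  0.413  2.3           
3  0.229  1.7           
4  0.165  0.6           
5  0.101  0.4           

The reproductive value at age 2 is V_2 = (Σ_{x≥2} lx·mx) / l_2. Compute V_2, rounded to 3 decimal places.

lx·mx for x ≥ 2: 0.9499, 0.3893, 0.099, 0.0404 → sum = 1.4786
V_2 = 1.4786 / l_2 = 1.4786 / 0.413 = 3.580145… → 3.580

3.580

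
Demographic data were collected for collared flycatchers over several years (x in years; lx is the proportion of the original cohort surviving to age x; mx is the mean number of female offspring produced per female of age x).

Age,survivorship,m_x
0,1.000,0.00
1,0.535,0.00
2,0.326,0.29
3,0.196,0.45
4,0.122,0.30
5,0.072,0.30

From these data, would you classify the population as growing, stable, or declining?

R0 = Σ lx·mx = 0 + 0 + 0.09454 + 0.0882 + 0.0366 + 0.0216 = 0.24094
R0 < 1, so the population is declining.

declining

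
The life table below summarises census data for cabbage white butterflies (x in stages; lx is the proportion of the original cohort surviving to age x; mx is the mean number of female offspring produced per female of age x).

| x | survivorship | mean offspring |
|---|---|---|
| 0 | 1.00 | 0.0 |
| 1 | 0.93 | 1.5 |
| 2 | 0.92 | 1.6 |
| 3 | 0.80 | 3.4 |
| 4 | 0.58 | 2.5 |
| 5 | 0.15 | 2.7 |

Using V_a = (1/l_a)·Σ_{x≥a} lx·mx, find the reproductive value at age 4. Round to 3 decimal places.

3.198

lx·mx for x ≥ 4: 1.45, 0.405 → sum = 1.855
V_4 = 1.855 / l_4 = 1.855 / 0.58 = 3.198276… → 3.198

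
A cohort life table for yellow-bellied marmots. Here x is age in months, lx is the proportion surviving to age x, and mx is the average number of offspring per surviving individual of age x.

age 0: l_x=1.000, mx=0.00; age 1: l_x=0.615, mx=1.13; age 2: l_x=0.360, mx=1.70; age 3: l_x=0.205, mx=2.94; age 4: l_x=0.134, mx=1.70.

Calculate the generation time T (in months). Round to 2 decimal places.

lx·mx: 0, 0.69495, 0.612, 0.6027, 0.2278 → R0 = 2.13745
x·lx·mx: 0, 0.69495, 1.224, 1.8081, 0.9112 → Σ = 4.63825
T = 4.63825 / 2.13745 = 2.169992… → 2.17

2.17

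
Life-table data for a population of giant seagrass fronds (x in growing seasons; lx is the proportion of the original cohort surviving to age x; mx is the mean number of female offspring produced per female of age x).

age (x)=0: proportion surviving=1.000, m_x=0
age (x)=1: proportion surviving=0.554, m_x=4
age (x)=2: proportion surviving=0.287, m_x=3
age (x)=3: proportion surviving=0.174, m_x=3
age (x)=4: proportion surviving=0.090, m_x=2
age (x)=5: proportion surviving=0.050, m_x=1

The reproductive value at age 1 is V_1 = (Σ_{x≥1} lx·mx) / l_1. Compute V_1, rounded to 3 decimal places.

lx·mx for x ≥ 1: 2.216, 0.861, 0.522, 0.18, 0.05 → sum = 3.829
V_1 = 3.829 / l_1 = 3.829 / 0.554 = 6.911552… → 6.912

6.912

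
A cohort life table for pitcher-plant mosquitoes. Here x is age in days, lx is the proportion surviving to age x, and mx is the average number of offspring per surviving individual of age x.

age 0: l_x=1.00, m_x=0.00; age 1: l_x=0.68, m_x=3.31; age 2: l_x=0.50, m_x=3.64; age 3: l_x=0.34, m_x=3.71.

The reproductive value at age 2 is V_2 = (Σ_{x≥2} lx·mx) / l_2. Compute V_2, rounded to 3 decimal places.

lx·mx for x ≥ 2: 1.82, 1.2614 → sum = 3.0814
V_2 = 3.0814 / l_2 = 3.0814 / 0.5 = 6.1628 → 6.163

6.163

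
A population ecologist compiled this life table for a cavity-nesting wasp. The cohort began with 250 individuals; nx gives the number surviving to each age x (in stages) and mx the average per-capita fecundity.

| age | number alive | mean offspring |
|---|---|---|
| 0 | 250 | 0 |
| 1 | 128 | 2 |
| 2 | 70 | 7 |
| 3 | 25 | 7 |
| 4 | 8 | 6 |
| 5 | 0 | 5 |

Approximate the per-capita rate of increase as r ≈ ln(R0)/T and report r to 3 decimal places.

0.672

lx = nx/n0 = nx/250: 1, 0.512, 0.28, 0.1, 0.032, 0
R0 = Σ lx·mx = 0 + 1.024 + 1.96 + 0.7 + 0.192 + 0 = 3.876
Σ x·lx·mx = 7.812; T = 7.812/3.876 = 2.01548…
r ≈ ln(R0)/T = ln(3.876)/2.01548… = 0.6722… → 0.672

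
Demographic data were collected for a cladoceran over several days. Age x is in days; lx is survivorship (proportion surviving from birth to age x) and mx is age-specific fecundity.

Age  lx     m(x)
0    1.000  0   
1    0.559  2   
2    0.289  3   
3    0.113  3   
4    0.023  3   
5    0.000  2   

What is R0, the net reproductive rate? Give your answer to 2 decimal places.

2.39

lx·mx by age: 0, 1.118, 0.867, 0.339, 0.069, 0
R0 = Σ lx·mx = 2.393 → 2.39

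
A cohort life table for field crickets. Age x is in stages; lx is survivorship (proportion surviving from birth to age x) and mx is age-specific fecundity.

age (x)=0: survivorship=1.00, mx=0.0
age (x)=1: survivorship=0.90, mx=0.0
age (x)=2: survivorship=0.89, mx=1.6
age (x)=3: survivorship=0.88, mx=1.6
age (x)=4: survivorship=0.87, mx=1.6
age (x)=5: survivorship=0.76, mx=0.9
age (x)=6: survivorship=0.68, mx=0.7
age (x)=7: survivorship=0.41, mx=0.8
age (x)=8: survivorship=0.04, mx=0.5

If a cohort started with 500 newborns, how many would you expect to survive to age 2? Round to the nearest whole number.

Expected survivors = N0 · l_2 = 500 × 0.89 = 445 → 445

445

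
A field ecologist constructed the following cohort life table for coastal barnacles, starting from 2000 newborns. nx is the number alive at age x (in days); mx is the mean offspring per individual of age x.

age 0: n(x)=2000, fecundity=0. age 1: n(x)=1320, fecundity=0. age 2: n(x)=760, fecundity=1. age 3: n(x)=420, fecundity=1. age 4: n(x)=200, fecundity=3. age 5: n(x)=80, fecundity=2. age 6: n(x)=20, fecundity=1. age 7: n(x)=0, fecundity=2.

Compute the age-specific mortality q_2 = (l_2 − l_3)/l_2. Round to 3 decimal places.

lx = nx/n0 = nx/2000: 1, 0.66, 0.38, 0.21, 0.1, 0.04, 0.01, 0
q_2 = (l_2 − l_3) / l_2 = (0.38 − 0.21) / 0.38
     = 0.17 / 0.38 = 0.447368… → 0.447

0.447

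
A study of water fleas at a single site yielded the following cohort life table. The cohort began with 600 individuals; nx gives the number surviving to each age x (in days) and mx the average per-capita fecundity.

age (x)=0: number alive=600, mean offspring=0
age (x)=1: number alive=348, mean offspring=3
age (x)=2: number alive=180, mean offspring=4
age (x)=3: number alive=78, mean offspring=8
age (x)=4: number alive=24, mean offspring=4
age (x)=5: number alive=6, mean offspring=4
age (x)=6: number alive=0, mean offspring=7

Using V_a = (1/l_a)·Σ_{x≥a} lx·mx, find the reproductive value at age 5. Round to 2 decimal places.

4.00

lx = nx/n0 = nx/600: 1, 0.58, 0.3, 0.13, 0.04, 0.01, 0
lx·mx for x ≥ 5: 0.04, 0 → sum = 0.04
V_5 = 0.04 / l_5 = 0.04 / 0.01 = 4 → 4.00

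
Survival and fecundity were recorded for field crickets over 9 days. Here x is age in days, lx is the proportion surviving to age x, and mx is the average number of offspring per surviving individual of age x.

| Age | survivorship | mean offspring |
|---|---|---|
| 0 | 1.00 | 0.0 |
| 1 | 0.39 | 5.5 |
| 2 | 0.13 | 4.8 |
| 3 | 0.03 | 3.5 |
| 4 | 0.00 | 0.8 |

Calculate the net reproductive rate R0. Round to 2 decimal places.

lx·mx by age: 0, 2.145, 0.624, 0.105, 0
R0 = Σ lx·mx = 2.874 → 2.87

2.87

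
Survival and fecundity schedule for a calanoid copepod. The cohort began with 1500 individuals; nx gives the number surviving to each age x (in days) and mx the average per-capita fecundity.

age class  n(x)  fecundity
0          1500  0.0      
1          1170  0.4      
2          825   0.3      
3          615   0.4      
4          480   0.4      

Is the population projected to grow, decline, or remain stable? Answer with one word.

declining

lx = nx/n0 = nx/1500: 1, 0.78, 0.55, 0.41, 0.32
R0 = Σ lx·mx = 0 + 0.312 + 0.165 + 0.164 + 0.128 = 0.769
R0 < 1, so the population is declining.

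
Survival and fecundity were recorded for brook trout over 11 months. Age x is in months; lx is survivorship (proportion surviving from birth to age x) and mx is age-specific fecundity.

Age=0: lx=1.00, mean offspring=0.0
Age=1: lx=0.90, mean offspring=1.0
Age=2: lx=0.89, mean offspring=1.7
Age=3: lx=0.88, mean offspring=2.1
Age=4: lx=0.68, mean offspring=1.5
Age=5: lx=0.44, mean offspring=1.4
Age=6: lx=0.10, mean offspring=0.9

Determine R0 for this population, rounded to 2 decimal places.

lx·mx by age: 0, 0.9, 1.513, 1.848, 1.02, 0.616, 0.09
R0 = Σ lx·mx = 5.987 → 5.99

5.99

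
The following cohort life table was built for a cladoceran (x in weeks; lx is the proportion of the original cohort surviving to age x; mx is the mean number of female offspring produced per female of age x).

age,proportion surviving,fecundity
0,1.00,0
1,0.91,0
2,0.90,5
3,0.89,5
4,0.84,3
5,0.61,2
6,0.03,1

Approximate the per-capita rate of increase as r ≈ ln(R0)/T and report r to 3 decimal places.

R0 = Σ lx·mx = 0 + 0 + 4.5 + 4.45 + 2.52 + 1.22 + 0.03 = 12.72
Σ x·lx·mx = 38.71; T = 38.71/12.72 = 3.04324…
r ≈ ln(R0)/T = ln(12.72)/3.04324… = 0.83568… → 0.836

0.836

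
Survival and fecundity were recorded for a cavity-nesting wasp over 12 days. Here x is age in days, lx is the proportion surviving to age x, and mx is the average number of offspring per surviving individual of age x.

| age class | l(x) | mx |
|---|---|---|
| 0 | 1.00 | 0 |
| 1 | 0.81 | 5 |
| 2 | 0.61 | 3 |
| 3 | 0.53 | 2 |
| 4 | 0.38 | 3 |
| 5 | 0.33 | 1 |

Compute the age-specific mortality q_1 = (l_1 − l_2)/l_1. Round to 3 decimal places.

q_1 = (l_1 − l_2) / l_1 = (0.81 − 0.61) / 0.81
     = 0.2 / 0.81 = 0.246914… → 0.247

0.247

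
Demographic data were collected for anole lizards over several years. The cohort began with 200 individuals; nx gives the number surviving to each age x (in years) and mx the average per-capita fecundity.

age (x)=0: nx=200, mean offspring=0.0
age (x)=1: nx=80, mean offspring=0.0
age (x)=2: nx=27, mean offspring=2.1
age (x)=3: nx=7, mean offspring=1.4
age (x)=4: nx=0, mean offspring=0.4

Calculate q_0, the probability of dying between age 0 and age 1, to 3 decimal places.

0.600

lx = nx/n0 = nx/200: 1, 0.4, 0.135, 0.035, 0
q_0 = (l_0 − l_1) / l_0 = (1 − 0.4) / 1
     = 0.6 / 1 = 0.6 → 0.600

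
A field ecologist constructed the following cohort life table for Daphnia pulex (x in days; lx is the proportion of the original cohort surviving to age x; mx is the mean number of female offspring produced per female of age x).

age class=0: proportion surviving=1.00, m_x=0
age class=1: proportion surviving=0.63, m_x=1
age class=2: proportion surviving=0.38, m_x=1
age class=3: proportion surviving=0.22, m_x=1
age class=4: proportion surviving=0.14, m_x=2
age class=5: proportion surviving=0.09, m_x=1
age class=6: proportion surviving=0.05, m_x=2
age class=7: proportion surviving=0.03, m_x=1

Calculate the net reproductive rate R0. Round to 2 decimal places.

lx·mx by age: 0, 0.63, 0.38, 0.22, 0.28, 0.09, 0.1, 0.03
R0 = Σ lx·mx = 1.73 → 1.73

1.73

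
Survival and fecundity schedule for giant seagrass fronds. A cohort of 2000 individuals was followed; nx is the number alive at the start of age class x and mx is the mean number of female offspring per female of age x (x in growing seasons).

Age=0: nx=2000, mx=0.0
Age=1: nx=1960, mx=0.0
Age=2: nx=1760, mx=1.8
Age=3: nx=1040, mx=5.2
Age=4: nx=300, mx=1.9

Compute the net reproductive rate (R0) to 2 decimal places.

4.57

lx = nx/n0 = nx/2000: 1, 0.98, 0.88, 0.52, 0.15
lx·mx by age: 0, 0, 1.584, 2.704, 0.285
R0 = Σ lx·mx = 4.573 → 4.57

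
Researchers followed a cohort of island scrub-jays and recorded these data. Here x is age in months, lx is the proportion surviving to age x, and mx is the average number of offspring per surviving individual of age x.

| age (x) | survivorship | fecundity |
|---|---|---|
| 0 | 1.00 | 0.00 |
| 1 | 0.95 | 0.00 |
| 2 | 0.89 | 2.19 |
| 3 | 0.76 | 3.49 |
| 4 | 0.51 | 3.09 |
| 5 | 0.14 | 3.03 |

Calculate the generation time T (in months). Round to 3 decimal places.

lx·mx: 0, 0, 1.9491, 2.6524, 1.5759, 0.4242 → R0 = 6.6016
x·lx·mx: 0, 0, 3.8982, 7.9572, 6.3036, 2.121 → Σ = 20.28
T = 20.28 / 6.6016 = 3.071983… → 3.072

3.072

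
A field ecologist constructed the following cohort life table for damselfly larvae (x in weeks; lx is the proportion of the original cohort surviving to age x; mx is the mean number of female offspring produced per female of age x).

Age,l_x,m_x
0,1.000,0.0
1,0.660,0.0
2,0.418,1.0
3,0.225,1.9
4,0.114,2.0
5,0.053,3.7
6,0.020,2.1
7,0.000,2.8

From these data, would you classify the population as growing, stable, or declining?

growing

R0 = Σ lx·mx = 0 + 0 + 0.418 + 0.4275 + 0.228 + 0.1961 + 0.042 + 0 = 1.3116
R0 > 1, so the population is growing.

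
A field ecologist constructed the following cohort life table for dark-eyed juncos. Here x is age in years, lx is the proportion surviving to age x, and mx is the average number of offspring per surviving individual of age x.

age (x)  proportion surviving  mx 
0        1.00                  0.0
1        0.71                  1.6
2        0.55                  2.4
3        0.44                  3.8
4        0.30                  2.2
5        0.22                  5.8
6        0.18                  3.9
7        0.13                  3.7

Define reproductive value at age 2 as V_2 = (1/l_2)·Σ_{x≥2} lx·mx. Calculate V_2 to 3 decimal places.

lx·mx for x ≥ 2: 1.32, 1.672, 0.66, 1.276, 0.702, 0.481 → sum = 6.111
V_2 = 6.111 / l_2 = 6.111 / 0.55 = 11.110909… → 11.111

11.111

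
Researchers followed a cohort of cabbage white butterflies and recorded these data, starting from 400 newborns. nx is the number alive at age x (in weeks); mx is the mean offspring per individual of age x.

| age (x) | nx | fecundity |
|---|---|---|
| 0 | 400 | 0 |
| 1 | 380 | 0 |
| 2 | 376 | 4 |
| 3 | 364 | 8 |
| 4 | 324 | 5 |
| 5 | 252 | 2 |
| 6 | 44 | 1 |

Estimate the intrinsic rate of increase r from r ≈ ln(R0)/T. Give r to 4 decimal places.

lx = nx/n0 = nx/400: 1, 0.95, 0.94, 0.91, 0.81, 0.63, 0.11
R0 = Σ lx·mx = 0 + 0 + 3.76 + 7.28 + 4.05 + 1.26 + 0.11 = 16.46
Σ x·lx·mx = 52.52; T = 52.52/16.46 = 3.19077…
r ≈ ln(R0)/T = ln(16.46)/3.19077… = 0.877825… → 0.8778

0.8778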